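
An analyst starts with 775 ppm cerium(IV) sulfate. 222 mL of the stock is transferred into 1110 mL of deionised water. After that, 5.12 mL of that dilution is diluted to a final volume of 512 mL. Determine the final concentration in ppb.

1290 ppb

Overall dilution factor = 6 × 100 = 600.
775 ppm / 600 = 1.29 ppm = 1290 ppb.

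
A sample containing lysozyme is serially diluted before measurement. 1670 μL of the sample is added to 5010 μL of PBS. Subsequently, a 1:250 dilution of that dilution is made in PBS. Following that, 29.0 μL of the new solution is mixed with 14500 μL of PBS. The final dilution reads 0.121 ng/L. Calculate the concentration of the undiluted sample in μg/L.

Overall dilution factor = 4 × 250 × 501 = 5.01 × 10⁵.
Original = 0.121 ng/L × 5.01 × 10⁵ = 6.06 × 10⁴ ng/L = 60.6 μg/L.

60.6 μg/L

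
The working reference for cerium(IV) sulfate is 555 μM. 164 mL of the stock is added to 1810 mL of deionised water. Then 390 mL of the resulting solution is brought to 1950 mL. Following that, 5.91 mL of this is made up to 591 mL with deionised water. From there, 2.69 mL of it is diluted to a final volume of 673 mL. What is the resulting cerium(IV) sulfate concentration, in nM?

Overall dilution factor = 12.04 × 5 × 100 × 250.2 = 1.51 × 10⁶.
555 μM / 1.51 × 10⁶ = 3.69 × 10⁻⁴ μM = 0.369 nM.

0.369 nM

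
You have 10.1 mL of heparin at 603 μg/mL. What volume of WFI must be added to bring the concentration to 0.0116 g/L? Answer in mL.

0.0116 g/L = 11.6 μg/mL.
V₂ = C₁V₁/C₂ = 603 × 10.1 / 11.6 = 525 mL.
Diluent to add = V₂ − V₁ = 525 − 10.1 = 515 mL.

515 mL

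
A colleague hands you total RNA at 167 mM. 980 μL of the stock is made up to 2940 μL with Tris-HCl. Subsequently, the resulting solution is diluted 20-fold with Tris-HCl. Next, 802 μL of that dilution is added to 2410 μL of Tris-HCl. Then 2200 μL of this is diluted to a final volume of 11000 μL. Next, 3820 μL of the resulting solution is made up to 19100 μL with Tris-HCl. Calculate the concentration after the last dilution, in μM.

27.8 μM

Overall dilution factor = 3 × 20 × 4.005 × 5 × 5 = 6007.
167 mM / 6007 = 0.0278 mM = 27.8 μM.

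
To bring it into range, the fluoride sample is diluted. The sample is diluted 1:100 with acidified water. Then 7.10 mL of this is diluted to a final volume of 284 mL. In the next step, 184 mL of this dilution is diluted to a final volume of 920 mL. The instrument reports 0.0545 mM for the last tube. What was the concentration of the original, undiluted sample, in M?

Overall dilution factor = 100 × 40 × 5 = 2.00 × 10⁴.
Original = 0.0545 mM × 2.00 × 10⁴ = 1090 mM = 1.09 M.

1.09 M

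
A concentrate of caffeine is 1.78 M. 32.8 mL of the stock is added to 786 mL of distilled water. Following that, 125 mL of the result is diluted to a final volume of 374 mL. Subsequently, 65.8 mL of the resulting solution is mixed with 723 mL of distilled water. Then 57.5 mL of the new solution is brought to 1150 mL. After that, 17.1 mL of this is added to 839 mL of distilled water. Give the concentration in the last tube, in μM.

1.99 μM

Overall dilution factor = 24.96 × 2.992 × 11.99 × 20 × 50.06 = 8.97 × 10⁵.
1.78 M / 8.97 × 10⁵ = 1.99 × 10⁻⁶ M = 1.99 μM.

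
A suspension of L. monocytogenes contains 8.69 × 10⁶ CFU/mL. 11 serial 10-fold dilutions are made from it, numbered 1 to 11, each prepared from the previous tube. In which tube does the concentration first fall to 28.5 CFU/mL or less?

Tube n has concentration 8.69 × 10⁶ CFU/mL / 10ⁿ.
Need 10ⁿ ≥ 8.69 × 10⁶ CFU/mL / 28.5 CFU/mL = 3.05 × 10⁵, so n ≥ 5.48.
First such tube: n = 6.

tube 6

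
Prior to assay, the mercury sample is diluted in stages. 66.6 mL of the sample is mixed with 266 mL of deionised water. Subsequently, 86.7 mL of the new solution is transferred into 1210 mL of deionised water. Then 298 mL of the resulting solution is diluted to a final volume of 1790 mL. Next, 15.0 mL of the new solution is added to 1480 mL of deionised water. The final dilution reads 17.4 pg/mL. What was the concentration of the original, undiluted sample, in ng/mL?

778 ng/mL

Overall dilution factor = 4.994 × 14.96 × 6.007 × 99.67 = 4.47 × 10⁴.
Original = 17.4 pg/mL × 4.47 × 10⁴ = 7.78 × 10⁵ pg/mL = 778 ng/mL.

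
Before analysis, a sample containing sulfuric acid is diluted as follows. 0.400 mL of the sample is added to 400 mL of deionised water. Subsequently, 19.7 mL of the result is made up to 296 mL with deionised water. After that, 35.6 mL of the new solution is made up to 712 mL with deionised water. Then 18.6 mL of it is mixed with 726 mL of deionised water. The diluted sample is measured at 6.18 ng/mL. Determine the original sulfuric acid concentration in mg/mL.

74.4 mg/mL

Overall dilution factor = 1001 × 15.03 × 20 × 40.03 = 1.20 × 10⁷.
Original = 6.18 ng/mL × 1.20 × 10⁷ = 7.44 × 10⁷ ng/mL = 74.4 mg/mL.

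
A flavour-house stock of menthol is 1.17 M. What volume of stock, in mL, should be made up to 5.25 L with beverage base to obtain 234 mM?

234 mM = 0.234 M.
V₁ = C₂V₂/C₁ = 0.234 × 5.25 / 1.17 = 1.05 L = 1050 mL.

1050 mL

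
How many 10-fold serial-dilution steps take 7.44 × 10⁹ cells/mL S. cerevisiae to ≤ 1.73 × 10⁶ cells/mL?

4

Need 10ⁿ ≥ 4301, so n ≥ log(4301)/log(10) = 3.63.
Minimum whole steps: n = 4.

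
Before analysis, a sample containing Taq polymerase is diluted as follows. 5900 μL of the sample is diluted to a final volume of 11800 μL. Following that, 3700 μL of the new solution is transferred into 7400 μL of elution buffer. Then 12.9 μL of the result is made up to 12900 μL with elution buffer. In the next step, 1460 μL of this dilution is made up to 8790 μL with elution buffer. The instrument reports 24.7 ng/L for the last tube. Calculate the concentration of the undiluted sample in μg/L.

892 μg/L

Overall dilution factor = 2 × 3 × 1000 × 6.021 = 3.61 × 10⁴.
Original = 24.7 ng/L × 3.61 × 10⁴ = 8.92 × 10⁵ ng/L = 892 μg/L.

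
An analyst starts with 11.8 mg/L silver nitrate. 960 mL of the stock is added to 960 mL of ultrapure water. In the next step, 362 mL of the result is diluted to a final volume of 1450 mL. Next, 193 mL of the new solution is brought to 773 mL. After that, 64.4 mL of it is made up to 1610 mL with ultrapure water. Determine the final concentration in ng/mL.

Overall dilution factor = 2 × 4.006 × 4.005 × 25 = 802.
11.8 mg/L / 802 = 0.0147 mg/L = 14.7 ng/mL.

14.7 ng/mL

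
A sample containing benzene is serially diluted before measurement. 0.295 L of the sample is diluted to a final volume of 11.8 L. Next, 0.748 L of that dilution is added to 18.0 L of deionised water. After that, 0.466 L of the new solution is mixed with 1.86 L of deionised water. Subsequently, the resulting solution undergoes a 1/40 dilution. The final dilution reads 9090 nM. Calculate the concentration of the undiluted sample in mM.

Overall dilution factor = 40 × 25.06 × 4.991 × 40 = 2.00 × 10⁵.
Original = 9090 nM × 2.00 × 10⁵ = 1.82 × 10⁹ nM = 1820 mM.

1820 mM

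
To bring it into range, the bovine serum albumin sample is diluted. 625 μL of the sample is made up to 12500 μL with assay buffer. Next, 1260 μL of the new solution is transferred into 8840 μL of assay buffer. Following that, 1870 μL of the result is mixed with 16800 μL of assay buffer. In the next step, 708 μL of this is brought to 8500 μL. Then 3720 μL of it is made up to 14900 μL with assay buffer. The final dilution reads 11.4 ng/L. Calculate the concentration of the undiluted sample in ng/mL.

877 ng/mL

Overall dilution factor = 20 × 8.016 × 9.984 × 12.01 × 4.005 = 7.70 × 10⁴.
Original = 11.4 ng/L × 7.70 × 10⁴ = 8.77 × 10⁵ ng/L = 877 ng/mL.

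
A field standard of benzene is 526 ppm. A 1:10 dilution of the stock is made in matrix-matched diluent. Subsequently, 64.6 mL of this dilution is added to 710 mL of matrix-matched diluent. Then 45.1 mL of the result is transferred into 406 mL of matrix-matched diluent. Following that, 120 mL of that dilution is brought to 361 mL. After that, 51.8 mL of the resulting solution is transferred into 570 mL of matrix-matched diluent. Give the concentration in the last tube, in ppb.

Overall dilution factor = 10 × 11.99 × 10.00 × 3.008 × 12.00 = 4.33 × 10⁴.
526 ppm / 4.33 × 10⁴ = 0.0121 ppm = 12.1 ppb.

12.1 ppb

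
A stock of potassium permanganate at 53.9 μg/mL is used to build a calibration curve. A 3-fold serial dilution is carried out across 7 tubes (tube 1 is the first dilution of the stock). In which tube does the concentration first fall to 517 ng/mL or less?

Tube n has concentration 53.9 μg/mL / 3ⁿ.
Need 3ⁿ ≥ 53.9 μg/mL / 517 ng/mL = 104, so n ≥ 4.23.
First such tube: n = 5.

tube 5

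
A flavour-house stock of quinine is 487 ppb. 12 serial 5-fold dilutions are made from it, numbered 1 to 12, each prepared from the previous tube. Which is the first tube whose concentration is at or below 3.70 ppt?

Tube n has concentration 487 ppb / 5ⁿ.
Need 5ⁿ ≥ 487 ppb / 3.70 ppt = 1.32 × 10⁵, so n ≥ 7.32.
First such tube: n = 8.

tube 8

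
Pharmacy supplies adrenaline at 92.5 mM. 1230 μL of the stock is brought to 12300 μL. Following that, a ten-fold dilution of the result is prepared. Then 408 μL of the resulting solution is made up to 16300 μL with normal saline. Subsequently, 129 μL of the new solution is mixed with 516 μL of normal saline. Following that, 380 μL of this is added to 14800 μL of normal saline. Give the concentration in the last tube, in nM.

116 nM

Overall dilution factor = 10 × 10 × 39.95 × 5 × 39.95 = 7.98 × 10⁵.
92.5 mM / 7.98 × 10⁵ = 1.16 × 10⁻⁴ mM = 116 nM.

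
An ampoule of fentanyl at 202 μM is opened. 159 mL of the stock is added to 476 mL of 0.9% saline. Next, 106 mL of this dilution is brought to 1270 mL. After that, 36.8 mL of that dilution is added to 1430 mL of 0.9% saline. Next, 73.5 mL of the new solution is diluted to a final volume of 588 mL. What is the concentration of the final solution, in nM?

13.2 nM

Overall dilution factor = 3.994 × 11.98 × 39.86 × 8 = 1.53 × 10⁴.
202 μM / 1.53 × 10⁴ = 0.0132 μM = 13.2 nM.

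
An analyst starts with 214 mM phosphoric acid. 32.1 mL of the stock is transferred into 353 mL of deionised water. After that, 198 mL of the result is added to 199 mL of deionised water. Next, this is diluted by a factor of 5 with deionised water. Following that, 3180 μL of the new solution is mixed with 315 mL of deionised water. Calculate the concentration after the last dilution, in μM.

Overall dilution factor = 12.00 × 2.005 × 5 × 100.1 = 1.20 × 10⁴.
214 mM / 1.20 × 10⁴ = 0.0178 mM = 17.8 μM.

17.8 μM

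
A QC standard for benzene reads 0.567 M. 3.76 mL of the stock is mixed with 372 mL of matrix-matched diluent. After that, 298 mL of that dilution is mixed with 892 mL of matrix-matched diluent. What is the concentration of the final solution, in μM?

Overall dilution factor = 99.94 × 3.993 = 399.
0.567 M / 399 = 1.42 × 10⁻³ M = 1420 μM.

1420 μM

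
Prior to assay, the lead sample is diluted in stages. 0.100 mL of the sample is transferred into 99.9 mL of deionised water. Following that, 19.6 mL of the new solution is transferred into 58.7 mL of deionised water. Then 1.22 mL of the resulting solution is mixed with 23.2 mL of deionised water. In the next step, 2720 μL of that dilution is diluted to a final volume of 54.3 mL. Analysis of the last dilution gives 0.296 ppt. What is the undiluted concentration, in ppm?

0.473 ppm

Overall dilution factor = 1000 × 3.995 × 20.02 × 19.96 = 1.60 × 10⁶.
Original = 0.296 ppt × 1.60 × 10⁶ = 4.73 × 10⁵ ppt = 0.473 ppm.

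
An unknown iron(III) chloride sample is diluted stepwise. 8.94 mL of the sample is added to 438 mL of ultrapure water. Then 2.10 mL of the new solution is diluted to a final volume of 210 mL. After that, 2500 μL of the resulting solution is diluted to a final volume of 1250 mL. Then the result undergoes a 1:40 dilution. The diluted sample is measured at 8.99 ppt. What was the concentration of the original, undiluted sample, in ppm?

Overall dilution factor = 49.99 × 100 × 500 × 40 = 10.00 × 10⁷.
Original = 8.99 ppt × 10.00 × 10⁷ = 8.99 × 10⁸ ppt = 899 ppm.

899 ppm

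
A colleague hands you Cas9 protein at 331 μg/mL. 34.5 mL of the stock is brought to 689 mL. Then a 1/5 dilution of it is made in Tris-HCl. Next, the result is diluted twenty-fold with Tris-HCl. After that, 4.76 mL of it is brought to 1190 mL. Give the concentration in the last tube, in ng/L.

663 ng/L

Overall dilution factor = 19.97 × 5 × 20 × 250 = 4.99 × 10⁵.
331 μg/mL / 4.99 × 10⁵ = 6.63 × 10⁻⁴ μg/mL = 663 ng/L.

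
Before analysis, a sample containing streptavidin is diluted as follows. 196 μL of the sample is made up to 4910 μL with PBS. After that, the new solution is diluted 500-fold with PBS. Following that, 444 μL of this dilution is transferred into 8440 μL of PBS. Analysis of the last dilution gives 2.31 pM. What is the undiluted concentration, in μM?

Overall dilution factor = 25.05 × 500 × 20.01 = 2.51 × 10⁵.
Original = 2.31 pM × 2.51 × 10⁵ = 5.79 × 10⁵ pM = 0.579 μM.

0.579 μM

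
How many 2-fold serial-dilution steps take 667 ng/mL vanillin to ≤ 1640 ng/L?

Need 2ⁿ ≥ 407, so n ≥ log(407)/log(2) = 8.67.
Minimum whole steps: n = 9.

9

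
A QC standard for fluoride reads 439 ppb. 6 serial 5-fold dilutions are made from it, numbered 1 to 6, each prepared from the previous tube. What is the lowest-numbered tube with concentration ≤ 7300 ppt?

tube 3

Tube n has concentration 439 ppb / 5ⁿ.
Need 5ⁿ ≥ 439 ppb / 7300 ppt = 60.1, so n ≥ 2.55.
First such tube: n = 3.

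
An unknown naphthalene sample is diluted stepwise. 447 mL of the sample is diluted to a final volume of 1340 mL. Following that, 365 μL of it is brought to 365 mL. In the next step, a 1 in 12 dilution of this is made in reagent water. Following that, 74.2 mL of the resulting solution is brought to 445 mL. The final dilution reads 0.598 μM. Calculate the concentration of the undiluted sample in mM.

129 mM

Overall dilution factor = 2.998 × 1000 × 12 × 5.997 = 2.16 × 10⁵.
Original = 0.598 μM × 2.16 × 10⁵ = 1.29 × 10⁵ μM = 129 mM.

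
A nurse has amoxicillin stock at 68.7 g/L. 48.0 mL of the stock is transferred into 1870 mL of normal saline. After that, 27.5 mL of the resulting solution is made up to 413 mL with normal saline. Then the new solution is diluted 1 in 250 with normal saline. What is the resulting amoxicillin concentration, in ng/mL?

458 ng/mL

Overall dilution factor = 39.96 × 15.02 × 250 = 1.50 × 10⁵.
68.7 g/L / 1.50 × 10⁵ = 4.58 × 10⁻⁴ g/L = 458 ng/mL.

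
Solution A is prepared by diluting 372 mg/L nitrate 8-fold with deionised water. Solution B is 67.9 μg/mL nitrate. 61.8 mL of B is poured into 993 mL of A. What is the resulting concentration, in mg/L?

C_A = 372 mg/L / 8 = 46.5 mg/L.
C_B = 67.9 μg/mL = 67.9 mg/L.
C_mix = (C_A·V_A + C_B·V_B)/(V_A + V_B) = (46.5×993 + 67.9×61.8) / 1055 = 47.8 mg/L.

47.8 mg/L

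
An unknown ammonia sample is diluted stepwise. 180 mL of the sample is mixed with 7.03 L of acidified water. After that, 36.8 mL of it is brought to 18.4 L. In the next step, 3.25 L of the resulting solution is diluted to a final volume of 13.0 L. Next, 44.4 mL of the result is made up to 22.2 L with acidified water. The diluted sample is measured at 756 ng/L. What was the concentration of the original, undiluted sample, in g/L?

Overall dilution factor = 40.06 × 500 × 4 × 500 = 4.01 × 10⁷.
Original = 756 ng/L × 4.01 × 10⁷ = 3.03 × 10¹⁰ ng/L = 30.3 g/L.

30.3 g/L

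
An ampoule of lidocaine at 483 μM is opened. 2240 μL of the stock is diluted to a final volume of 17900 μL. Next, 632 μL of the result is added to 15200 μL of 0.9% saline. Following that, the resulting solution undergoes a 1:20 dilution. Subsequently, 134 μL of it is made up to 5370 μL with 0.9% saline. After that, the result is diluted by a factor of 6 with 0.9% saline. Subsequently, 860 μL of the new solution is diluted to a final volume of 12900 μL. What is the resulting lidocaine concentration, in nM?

0.0334 nM

Overall dilution factor = 7.991 × 25.05 × 20 × 40.07 × 6 × 15 = 1.44 × 10⁷.
483 μM / 1.44 × 10⁷ = 3.34 × 10⁻⁵ μM = 0.0334 nM.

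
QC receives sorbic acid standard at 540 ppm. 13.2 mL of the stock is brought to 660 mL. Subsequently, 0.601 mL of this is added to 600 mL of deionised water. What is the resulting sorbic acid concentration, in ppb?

Overall dilution factor = 50 × 999.3 = 5.00 × 10⁴.
540 ppm / 5.00 × 10⁴ = 0.0108 ppm = 10.8 ppb.

10.8 ppb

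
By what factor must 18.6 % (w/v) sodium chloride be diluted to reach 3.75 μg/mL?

Factor = C₀/C_target = 18.6 % (w/v) / 3.75 μg/mL = 4.96 × 10⁴.

4.96 × 10⁴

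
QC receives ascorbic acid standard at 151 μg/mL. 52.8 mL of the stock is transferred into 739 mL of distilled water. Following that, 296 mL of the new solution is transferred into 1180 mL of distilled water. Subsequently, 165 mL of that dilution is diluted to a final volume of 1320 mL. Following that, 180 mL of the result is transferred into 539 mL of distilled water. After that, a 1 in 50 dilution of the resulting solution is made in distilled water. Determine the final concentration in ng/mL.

Overall dilution factor = 15.00 × 4.986 × 8 × 3.994 × 50 = 1.19 × 10⁵.
151 μg/mL / 1.19 × 10⁵ = 1.26 × 10⁻³ μg/mL = 1.26 ng/mL.

1.26 ng/mL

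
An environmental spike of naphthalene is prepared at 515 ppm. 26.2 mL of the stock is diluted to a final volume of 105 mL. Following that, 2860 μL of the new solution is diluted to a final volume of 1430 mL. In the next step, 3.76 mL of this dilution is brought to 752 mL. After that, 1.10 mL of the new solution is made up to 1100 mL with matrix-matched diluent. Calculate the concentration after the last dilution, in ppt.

1.29 ppt

Overall dilution factor = 4.008 × 500 × 200 × 1000 = 4.01 × 10⁸.
515 ppm / 4.01 × 10⁸ = 1.29 × 10⁻⁶ ppm = 1.29 ppt.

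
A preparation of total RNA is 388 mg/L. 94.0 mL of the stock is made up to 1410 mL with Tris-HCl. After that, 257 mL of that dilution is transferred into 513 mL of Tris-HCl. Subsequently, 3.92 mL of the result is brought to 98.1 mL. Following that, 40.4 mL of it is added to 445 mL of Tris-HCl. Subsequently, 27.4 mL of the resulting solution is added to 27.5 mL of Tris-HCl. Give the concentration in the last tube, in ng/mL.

Overall dilution factor = 15 × 2.996 × 25.03 × 12.01 × 2.004 = 2.71 × 10⁴.
388 mg/L / 2.71 × 10⁴ = 0.0143 mg/L = 14.3 ng/mL.

14.3 ng/mL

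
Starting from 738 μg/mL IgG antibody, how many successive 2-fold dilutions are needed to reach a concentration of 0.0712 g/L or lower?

Need 2ⁿ ≥ 10.4, so n ≥ log(10.4)/log(2) = 3.37.
Minimum whole steps: n = 4.

4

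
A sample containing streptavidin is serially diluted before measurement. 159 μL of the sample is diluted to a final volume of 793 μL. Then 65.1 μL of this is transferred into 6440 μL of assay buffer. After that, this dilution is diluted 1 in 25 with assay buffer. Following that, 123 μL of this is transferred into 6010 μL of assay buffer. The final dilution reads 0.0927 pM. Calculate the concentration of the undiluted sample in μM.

0.0576 μM

Overall dilution factor = 4.987 × 99.92 × 25 × 49.86 = 6.21 × 10⁵.
Original = 0.0927 pM × 6.21 × 10⁵ = 5.76 × 10⁴ pM = 0.0576 μM.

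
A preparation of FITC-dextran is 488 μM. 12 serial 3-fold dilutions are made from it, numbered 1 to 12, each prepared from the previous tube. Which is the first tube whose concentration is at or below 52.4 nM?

tube 9

Tube n has concentration 488 μM / 3ⁿ.
Need 3ⁿ ≥ 488 μM / 52.4 nM = 9313, so n ≥ 8.32.
First such tube: n = 9.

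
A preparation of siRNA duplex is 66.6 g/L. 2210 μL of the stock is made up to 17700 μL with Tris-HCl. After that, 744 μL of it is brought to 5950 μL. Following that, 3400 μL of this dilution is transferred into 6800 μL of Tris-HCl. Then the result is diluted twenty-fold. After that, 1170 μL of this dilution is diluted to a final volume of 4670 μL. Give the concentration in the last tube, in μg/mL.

4.34 μg/mL

Overall dilution factor = 8.009 × 7.997 × 3 × 20 × 3.991 = 1.53 × 10⁴.
66.6 g/L / 1.53 × 10⁴ = 4.34 × 10⁻³ g/L = 4.34 μg/mL.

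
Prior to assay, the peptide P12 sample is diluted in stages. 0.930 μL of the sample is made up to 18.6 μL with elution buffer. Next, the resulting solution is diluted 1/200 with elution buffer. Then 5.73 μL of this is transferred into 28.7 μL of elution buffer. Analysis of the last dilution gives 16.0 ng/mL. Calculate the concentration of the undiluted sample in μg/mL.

385 μg/mL

Overall dilution factor = 20 × 200 × 6.009 = 2.40 × 10⁴.
Original = 16.0 ng/mL × 2.40 × 10⁴ = 3.85 × 10⁵ ng/mL = 385 μg/mL.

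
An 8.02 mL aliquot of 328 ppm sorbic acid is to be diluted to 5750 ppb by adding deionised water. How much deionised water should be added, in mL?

449 mL

5750 ppb = 5.75 ppm.
V₂ = C₁V₁/C₂ = 328 × 8.02 / 5.75 = 457 mL.
Diluent to add = V₂ − V₁ = 457 − 8.02 = 449 mL.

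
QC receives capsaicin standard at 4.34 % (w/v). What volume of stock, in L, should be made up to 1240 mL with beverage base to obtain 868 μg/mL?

0.0248 L

868 μg/mL = 0.0868 % (w/v).
V₁ = C₂V₂/C₁ = 0.0868 × 1240 / 4.34 = 24.8 mL = 0.0248 L.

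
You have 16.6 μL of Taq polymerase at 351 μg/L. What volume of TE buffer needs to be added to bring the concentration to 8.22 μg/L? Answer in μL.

V₂ = C₁V₁/C₂ = 351 × 16.6 / 8.22 = 709 μL.
Diluent to add = V₂ − V₁ = 709 − 16.6 = 692 μL.

692 μL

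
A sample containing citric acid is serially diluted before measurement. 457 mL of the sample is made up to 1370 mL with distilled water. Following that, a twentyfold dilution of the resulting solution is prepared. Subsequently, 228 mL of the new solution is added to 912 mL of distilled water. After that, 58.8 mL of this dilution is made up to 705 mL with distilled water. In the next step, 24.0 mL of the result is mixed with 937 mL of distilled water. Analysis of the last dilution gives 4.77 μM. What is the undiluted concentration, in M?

0.687 M

Overall dilution factor = 2.998 × 20 × 5 × 11.99 × 40.04 = 1.44 × 10⁵.
Original = 4.77 μM × 1.44 × 10⁵ = 6.87 × 10⁵ μM = 0.687 M.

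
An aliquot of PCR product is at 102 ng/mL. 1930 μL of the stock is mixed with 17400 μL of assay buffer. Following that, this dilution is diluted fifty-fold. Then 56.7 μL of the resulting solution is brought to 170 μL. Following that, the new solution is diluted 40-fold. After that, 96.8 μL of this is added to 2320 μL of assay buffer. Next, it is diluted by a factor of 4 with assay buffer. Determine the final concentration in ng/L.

Overall dilution factor = 10.02 × 50 × 2.998 × 40 × 24.97 × 4 = 6.00 × 10⁶.
102 ng/mL / 6.00 × 10⁶ = 1.70 × 10⁻⁵ ng/mL = 0.0170 ng/L.

0.0170 ng/L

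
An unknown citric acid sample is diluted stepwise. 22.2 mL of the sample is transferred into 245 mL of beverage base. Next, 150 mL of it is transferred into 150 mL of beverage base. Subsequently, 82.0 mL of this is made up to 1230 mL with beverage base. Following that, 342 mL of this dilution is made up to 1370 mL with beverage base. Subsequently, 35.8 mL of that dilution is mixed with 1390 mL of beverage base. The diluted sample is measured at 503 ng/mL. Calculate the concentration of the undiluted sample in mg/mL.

Overall dilution factor = 12.04 × 2 × 15 × 4.006 × 39.83 = 5.76 × 10⁴.
Original = 503 ng/mL × 5.76 × 10⁴ = 2.90 × 10⁷ ng/mL = 29.0 mg/mL.

29.0 mg/mL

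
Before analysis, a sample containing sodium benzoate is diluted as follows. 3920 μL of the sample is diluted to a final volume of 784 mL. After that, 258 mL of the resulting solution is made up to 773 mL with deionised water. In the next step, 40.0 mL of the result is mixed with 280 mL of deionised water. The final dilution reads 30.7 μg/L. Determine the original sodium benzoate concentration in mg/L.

Overall dilution factor = 200 × 2.996 × 8 = 4794.
Original = 30.7 μg/L × 4794 = 1.47 × 10⁵ μg/L = 147 mg/L.

147 mg/L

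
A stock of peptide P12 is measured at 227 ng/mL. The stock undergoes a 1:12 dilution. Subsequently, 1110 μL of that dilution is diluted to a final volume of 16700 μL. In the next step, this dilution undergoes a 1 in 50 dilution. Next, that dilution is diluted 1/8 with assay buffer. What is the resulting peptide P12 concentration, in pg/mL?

Overall dilution factor = 12 × 15.05 × 50 × 8 = 7.22 × 10⁴.
227 ng/mL / 7.22 × 10⁴ = 3.14 × 10⁻³ ng/mL = 3.14 pg/mL.

3.14 pg/mL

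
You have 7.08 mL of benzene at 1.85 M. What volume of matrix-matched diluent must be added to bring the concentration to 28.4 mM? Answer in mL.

454 mL

28.4 mM = 0.0284 M.
V₂ = C₁V₁/C₂ = 1.85 × 7.08 / 0.0284 = 461 mL.
Diluent to add = V₂ − V₁ = 461 − 7.08 = 454 mL.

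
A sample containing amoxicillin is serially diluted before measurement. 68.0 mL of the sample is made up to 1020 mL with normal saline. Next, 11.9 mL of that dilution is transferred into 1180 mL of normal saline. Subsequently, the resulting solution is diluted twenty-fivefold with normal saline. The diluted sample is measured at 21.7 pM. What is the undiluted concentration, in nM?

815 nM

Overall dilution factor = 15 × 100.2 × 25 = 3.76 × 10⁴.
Original = 21.7 pM × 3.76 × 10⁴ = 8.15 × 10⁵ pM = 815 nM.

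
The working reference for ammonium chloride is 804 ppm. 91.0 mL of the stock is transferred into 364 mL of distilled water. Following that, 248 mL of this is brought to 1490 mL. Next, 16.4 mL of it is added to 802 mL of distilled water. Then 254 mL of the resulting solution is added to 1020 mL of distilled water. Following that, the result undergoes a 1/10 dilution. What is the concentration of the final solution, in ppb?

10.7 ppb

Overall dilution factor = 5 × 6.008 × 49.90 × 5.016 × 10 = 7.52 × 10⁴.
804 ppm / 7.52 × 10⁴ = 0.0107 ppm = 10.7 ppb.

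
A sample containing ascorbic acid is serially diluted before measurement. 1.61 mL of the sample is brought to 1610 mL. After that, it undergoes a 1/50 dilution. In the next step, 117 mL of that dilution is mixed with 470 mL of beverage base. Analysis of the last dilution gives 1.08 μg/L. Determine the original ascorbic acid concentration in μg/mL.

Overall dilution factor = 1000 × 50 × 5.017 = 2.51 × 10⁵.
Original = 1.08 μg/L × 2.51 × 10⁵ = 2.71 × 10⁵ μg/L = 271 μg/mL.

271 μg/mL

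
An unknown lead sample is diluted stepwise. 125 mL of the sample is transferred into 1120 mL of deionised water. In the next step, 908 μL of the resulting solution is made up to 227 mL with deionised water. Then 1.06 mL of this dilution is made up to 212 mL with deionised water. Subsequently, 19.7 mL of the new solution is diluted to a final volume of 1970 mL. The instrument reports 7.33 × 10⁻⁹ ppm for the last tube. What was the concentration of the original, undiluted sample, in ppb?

365 ppb

Overall dilution factor = 9.960 × 250 × 200 × 100 = 4.98 × 10⁷.
Original = 7.33 × 10⁻⁹ ppm × 4.98 × 10⁷ = 0.365 ppm = 365 ppb.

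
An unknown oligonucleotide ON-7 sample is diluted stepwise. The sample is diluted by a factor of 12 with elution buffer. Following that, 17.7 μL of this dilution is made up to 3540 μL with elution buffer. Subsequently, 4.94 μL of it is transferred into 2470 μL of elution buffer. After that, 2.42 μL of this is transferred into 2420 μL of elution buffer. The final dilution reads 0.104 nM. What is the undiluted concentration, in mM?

125 mM

Overall dilution factor = 12 × 200 × 501 × 1001 = 1.20 × 10⁹.
Original = 0.104 nM × 1.20 × 10⁹ = 1.25 × 10⁸ nM = 125 mM.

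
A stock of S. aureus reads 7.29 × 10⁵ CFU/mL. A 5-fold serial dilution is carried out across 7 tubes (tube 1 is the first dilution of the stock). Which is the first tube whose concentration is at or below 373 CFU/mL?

Tube n has concentration 7.29 × 10⁵ CFU/mL / 5ⁿ.
Need 5ⁿ ≥ 7.29 × 10⁵ CFU/mL / 373 CFU/mL = 1954, so n ≥ 4.71.
First such tube: n = 5.

tube 5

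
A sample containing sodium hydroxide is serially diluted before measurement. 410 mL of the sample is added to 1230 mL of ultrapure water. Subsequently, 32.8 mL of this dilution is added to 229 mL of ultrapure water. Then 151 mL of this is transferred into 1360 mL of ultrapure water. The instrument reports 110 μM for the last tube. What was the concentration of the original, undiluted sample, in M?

Overall dilution factor = 4 × 7.982 × 10.01 = 319.
Original = 110 μM × 319 = 3.51 × 10⁴ μM = 0.0351 M.

0.0351 M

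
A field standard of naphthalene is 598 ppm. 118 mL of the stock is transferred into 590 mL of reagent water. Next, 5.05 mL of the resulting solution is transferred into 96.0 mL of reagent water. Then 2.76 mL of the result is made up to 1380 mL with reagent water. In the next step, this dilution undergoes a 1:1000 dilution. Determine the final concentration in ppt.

9.96 ppt

Overall dilution factor = 6 × 20.01 × 500 × 1000 = 6.00 × 10⁷.
598 ppm / 6.00 × 10⁷ = 9.96 × 10⁻⁶ ppm = 9.96 ppt.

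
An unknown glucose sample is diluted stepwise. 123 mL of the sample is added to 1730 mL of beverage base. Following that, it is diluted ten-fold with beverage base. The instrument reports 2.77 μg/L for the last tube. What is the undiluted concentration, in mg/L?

0.417 mg/L

Overall dilution factor = 15.07 × 10 = 151.
Original = 2.77 μg/L × 151 = 417 μg/L = 0.417 mg/L.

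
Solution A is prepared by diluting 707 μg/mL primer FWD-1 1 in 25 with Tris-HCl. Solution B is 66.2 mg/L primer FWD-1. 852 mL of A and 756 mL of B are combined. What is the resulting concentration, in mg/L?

C_A = 707 μg/mL / 25 = 28.3 μg/mL.
C_B = 66.2 mg/L = 66.2 μg/mL.
C_mix = (C_A·V_A + C_B·V_B)/(V_A + V_B) = (28.3×852 + 66.2×756) / 1608 = 46.1 μg/mL = 46.1 mg/L.

46.1 mg/L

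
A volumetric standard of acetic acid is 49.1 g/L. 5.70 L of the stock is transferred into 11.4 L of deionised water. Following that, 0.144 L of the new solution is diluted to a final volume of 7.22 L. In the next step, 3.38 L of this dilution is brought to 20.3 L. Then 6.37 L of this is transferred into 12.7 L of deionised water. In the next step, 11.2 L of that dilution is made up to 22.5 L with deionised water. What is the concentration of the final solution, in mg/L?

Overall dilution factor = 3 × 50.14 × 6.006 × 2.994 × 2.009 = 5433.
49.1 g/L / 5433 = 9.04 × 10⁻³ g/L = 9.04 mg/L.

9.04 mg/L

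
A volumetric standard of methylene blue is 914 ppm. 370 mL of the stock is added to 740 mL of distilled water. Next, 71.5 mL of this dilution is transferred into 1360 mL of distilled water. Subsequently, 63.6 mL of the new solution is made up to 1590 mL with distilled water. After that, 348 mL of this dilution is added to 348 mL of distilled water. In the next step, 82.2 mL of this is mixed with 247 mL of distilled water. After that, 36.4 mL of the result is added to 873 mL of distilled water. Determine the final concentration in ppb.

3.04 ppb

Overall dilution factor = 3 × 20.02 × 25 × 2 × 4.005 × 24.98 = 3.00 × 10⁵.
914 ppm / 3.00 × 10⁵ = 3.04 × 10⁻³ ppm = 3.04 ppb.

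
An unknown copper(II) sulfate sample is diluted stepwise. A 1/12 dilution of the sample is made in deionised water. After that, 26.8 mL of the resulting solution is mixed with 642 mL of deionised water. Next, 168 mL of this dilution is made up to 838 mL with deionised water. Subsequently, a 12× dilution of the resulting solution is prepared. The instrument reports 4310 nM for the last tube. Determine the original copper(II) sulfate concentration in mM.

Overall dilution factor = 12 × 24.96 × 4.988 × 12 = 1.79 × 10⁴.
Original = 4310 nM × 1.79 × 10⁴ = 7.73 × 10⁷ nM = 77.3 mM.

77.3 mM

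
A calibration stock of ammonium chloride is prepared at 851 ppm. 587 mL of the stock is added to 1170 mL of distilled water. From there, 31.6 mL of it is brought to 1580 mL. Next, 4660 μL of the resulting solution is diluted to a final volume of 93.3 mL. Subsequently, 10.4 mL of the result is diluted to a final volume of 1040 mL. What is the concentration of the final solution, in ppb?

Overall dilution factor = 2.993 × 50 × 20.02 × 100 = 3.00 × 10⁵.
851 ppm / 3.00 × 10⁵ = 2.84 × 10⁻³ ppm = 2.84 ppb.

2.84 ppb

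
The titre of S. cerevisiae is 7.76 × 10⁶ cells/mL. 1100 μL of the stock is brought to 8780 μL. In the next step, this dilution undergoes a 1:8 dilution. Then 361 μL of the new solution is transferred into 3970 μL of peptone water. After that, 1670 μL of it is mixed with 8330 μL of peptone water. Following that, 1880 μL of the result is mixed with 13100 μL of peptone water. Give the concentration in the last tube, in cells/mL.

Overall dilution factor = 7.982 × 8 × 12.00 × 5.988 × 7.968 = 3.66 × 10⁴.
7.76 × 10⁶ cells/mL / 3.66 × 10⁴ = 212 cells/mL.

212 cells/mL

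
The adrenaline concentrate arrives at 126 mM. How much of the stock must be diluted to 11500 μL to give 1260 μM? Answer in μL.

1260 μM = 1.26 mM.
V₁ = C₂V₂/C₁ = 1.26 × 11500 / 126 = 115 μL.

115 μL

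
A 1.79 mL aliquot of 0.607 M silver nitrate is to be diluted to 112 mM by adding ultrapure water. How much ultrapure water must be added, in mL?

112 mM = 0.112 M.
V₂ = C₁V₁/C₂ = 0.607 × 1.79 / 0.112 = 9.70 mL.
Diluent to add = V₂ − V₁ = 9.70 − 1.79 = 7.91 mL.

7.91 mL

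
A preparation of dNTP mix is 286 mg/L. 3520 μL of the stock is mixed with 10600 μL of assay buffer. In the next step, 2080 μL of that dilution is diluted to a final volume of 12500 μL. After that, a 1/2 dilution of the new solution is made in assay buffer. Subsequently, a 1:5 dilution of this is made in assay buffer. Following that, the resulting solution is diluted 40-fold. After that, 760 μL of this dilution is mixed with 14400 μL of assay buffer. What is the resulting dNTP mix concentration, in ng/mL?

1.49 ng/mL

Overall dilution factor = 4.011 × 6.010 × 2 × 5 × 40 × 19.95 = 1.92 × 10⁵.
286 mg/L / 1.92 × 10⁵ = 1.49 × 10⁻³ mg/L = 1.49 ng/mL.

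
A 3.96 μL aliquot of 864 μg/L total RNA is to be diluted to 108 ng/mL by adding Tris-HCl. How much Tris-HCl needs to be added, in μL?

27.7 μL

108 ng/mL = 108 μg/L.
V₂ = C₁V₁/C₂ = 864 × 3.96 / 108 = 31.7 μL.
Diluent to add = V₂ − V₁ = 31.7 − 3.96 = 27.7 μL.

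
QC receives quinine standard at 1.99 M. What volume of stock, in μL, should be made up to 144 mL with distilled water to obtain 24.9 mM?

24.9 mM = 0.0249 M.
V₁ = C₂V₂/C₁ = 0.0249 × 144 / 1.99 = 1.80 mL = 1800 μL.

1800 μL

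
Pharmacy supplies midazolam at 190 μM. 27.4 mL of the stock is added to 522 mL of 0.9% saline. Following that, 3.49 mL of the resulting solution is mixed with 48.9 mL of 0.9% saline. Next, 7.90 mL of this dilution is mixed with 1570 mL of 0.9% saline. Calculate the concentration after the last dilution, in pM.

Overall dilution factor = 20.05 × 15.01 × 199.7 = 6.01 × 10⁴.
190 μM / 6.01 × 10⁴ = 3.16 × 10⁻³ μM = 3160 pM.

3160 pM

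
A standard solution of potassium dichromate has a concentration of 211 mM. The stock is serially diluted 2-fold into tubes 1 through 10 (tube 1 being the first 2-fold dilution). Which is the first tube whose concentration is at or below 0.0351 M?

Tube n has concentration 211 mM / 2ⁿ.
Need 2ⁿ ≥ 211 mM / 0.0351 M = 6.01, so n ≥ 2.59.
First such tube: n = 3.

tube 3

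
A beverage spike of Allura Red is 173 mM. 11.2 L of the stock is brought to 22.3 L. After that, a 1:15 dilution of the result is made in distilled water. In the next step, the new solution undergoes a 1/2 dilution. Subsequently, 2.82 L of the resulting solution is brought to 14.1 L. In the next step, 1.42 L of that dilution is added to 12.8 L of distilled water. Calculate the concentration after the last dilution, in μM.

Overall dilution factor = 1.991 × 15 × 2 × 5 × 10.01 = 2991.
173 mM / 2991 = 0.0578 mM = 57.8 μM.

57.8 μM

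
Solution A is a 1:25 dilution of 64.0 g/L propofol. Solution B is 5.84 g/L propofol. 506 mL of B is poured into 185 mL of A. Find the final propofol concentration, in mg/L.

4960 mg/L

C_A = 64.0 g/L / 25 = 2.56 g/L.
C_mix = (C_A·V_A + C_B·V_B)/(V_A + V_B) = (2.56×185 + 5.84×506) / 691.0 = 4.96 g/L = 4960 mg/L.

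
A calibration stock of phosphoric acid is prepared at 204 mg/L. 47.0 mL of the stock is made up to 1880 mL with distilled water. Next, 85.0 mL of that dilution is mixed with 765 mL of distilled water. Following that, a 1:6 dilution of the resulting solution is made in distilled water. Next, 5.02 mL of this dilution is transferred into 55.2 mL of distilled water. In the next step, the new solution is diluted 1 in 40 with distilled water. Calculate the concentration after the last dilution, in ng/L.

Overall dilution factor = 40 × 10 × 6 × 12.00 × 40 = 1.15 × 10⁶.
204 mg/L / 1.15 × 10⁶ = 1.77 × 10⁻⁴ mg/L = 177 ng/L.

177 ng/L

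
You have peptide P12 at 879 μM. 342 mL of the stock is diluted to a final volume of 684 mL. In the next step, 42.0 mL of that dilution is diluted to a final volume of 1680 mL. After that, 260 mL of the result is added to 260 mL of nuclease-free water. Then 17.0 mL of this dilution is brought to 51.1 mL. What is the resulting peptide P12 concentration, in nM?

Overall dilution factor = 2 × 40 × 2 × 3.006 = 481.
879 μM / 481 = 1.83 μM = 1830 nM.

1830 nM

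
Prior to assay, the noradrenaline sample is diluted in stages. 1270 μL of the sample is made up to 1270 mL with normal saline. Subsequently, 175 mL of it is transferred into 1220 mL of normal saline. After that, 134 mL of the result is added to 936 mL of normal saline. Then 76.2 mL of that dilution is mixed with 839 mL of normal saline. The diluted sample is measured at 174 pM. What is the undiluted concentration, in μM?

Overall dilution factor = 1000 × 7.971 × 7.985 × 12.01 = 7.64 × 10⁵.
Original = 174 pM × 7.64 × 10⁵ = 1.33 × 10⁸ pM = 133 μM.

133 μM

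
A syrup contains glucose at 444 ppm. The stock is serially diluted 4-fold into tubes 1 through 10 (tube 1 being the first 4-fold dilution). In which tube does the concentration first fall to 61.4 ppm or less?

Tube n has concentration 444 ppm / 4ⁿ.
Need 4ⁿ ≥ 444 ppm / 61.4 ppm = 7.23, so n ≥ 1.43.
First such tube: n = 2.

tube 2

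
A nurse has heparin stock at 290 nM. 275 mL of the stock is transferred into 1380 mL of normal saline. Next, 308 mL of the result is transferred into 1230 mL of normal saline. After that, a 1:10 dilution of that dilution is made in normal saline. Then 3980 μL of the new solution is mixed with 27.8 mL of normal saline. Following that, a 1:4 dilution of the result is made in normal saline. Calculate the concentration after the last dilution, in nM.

0.0302 nM

Overall dilution factor = 6.018 × 4.994 × 10 × 7.985 × 4 = 9598.
290 nM / 9598 = 0.0302 nM.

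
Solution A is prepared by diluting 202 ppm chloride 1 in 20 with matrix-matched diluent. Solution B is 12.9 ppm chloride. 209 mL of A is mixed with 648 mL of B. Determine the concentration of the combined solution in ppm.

C_A = 202 ppm / 20 = 10.1 ppm.
C_mix = (C_A·V_A + C_B·V_B)/(V_A + V_B) = (10.1×209 + 12.9×648) / 857.0 = 12.2 ppm.

12.2 ppm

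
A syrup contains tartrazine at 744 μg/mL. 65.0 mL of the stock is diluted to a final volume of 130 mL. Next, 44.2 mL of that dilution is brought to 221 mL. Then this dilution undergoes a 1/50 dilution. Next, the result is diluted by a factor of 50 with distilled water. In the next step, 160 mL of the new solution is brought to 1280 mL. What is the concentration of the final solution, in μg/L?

Overall dilution factor = 2 × 5 × 50 × 50 × 8 = 2.00 × 10⁵.
744 μg/mL / 2.00 × 10⁵ = 3.72 × 10⁻³ μg/mL = 3.72 μg/L.

3.72 μg/L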